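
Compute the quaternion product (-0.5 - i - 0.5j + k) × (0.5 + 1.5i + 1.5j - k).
3 - 2.25i - 0.5j + 0.25k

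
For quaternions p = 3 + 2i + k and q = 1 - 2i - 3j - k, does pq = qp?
No: pq = 8 - i - 9j - 8k ≠ 8 - 7i - 9j + 4k = qp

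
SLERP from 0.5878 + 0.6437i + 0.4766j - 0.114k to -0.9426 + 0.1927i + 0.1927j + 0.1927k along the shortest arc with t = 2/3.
0.9718 + 0.1208i + 0.0509j - 0.1961k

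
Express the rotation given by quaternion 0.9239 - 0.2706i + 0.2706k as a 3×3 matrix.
[[0.8536, -0.5, -0.1464], [0.5, 0.7071, 0.5], [-0.1464, -0.5, 0.8536]]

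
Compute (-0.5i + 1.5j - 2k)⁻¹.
0.0769i - 0.2308j + 0.3077k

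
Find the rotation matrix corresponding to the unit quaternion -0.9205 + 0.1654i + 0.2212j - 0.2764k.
[[0.7493, -0.4357, -0.4987], [0.582, 0.7925, 0.1822], [0.3158, -0.4268, 0.8474]]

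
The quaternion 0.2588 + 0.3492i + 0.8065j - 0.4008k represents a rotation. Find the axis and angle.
axis = (0.3615, 0.8349, -0.4149), θ = 5π/6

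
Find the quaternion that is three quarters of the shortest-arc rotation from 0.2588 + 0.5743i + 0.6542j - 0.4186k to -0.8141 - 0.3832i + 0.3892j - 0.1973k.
0.8254 + 0.5526i - 0.1126j + 0.0256k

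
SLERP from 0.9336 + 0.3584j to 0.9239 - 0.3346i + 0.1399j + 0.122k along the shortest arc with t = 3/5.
0.9479 - 0.2046i + 0.2325j + 0.0746k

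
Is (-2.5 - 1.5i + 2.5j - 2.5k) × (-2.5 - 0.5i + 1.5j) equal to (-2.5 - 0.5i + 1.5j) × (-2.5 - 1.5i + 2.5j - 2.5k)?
No: pq = 1.75 + 8.75i - 8.75j + 5.25k ≠ 1.75 + 1.25i - 11.25j + 7.25k = qp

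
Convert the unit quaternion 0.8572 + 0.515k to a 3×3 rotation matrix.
[[0.4696, -0.8829, 0], [0.8829, 0.4696, 0], [0, 0, 1]]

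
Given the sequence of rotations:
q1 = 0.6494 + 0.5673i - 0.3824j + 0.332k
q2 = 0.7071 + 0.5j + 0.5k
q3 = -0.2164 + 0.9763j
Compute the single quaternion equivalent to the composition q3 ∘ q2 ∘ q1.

q2 · q1 = 0.4844 + 0.7583i + 0.338j + 0.2758k
q3 · q2 · q1 = -0.4348 + 0.1052i + 0.3998j - 0.8k
-0.4348 + 0.1052i + 0.3998j - 0.8k


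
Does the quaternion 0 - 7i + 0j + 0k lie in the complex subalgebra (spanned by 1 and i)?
Yes. The quaternion -7i has j- and k-coefficients y = z = 0, so it lies in the complex subalgebra spanned by 1 and i.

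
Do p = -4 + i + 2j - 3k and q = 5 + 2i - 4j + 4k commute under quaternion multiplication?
No: pq = -2 - 7i + 16j - 39k ≠ -2 + i + 36j - 23k = qp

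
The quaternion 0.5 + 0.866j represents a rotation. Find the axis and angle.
axis = (0, 1, 0), θ = 2π/3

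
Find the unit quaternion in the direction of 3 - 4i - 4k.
0.4685 - 0.6247i - 0.6247k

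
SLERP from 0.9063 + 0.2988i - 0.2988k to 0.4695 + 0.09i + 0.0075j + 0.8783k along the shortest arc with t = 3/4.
0.7233 + 0.1817i + 0.0066j + 0.6662k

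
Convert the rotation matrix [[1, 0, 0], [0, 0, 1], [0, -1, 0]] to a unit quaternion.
0.7071 - 0.7071i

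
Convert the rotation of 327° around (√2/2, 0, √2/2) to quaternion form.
-0.9588 + 0.2008i + 0.2008k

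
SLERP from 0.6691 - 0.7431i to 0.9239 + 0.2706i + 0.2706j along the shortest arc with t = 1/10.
0.7455 - 0.6656i + 0.0339j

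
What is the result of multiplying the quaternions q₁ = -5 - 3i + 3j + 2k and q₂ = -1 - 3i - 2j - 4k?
10 + 10i - 11j + 33k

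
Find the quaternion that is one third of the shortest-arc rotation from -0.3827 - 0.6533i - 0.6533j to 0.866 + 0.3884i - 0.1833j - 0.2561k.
-0.6333 - 0.6447i - 0.4158j + 0.1025k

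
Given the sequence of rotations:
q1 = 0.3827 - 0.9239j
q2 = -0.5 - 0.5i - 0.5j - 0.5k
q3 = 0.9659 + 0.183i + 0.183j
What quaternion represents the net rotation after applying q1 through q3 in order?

q2 · q1 = -0.6533 - 0.6533i + 0.2706j + 0.2706k
q3 · q2 · q1 = -0.561 - 0.7011i + 0.0923j + 0.4304k
-0.561 - 0.7011i + 0.0923j + 0.4304k


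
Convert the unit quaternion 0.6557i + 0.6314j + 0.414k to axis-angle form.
axis = (0.6557, 0.6314, 0.414), θ = π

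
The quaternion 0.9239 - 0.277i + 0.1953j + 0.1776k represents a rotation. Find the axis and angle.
axis = (-0.7239, 0.5104, 0.4641), θ = π/4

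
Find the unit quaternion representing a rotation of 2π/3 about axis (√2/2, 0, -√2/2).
0.5 + 0.6124i - 0.6124k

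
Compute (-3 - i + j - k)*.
-3 + i - j + k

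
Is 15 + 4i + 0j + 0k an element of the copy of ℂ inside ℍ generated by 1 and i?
Yes. The quaternion 15 + 4i has j- and k-coefficients y = z = 0, so it lies in the complex subalgebra spanned by 1 and i.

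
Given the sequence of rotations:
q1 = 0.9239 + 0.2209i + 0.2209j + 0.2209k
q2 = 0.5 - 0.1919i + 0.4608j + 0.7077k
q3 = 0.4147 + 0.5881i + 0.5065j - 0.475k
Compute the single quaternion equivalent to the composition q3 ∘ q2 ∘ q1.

q2 · q1 = 0.2462 - 0.1214i + 0.7349j + 0.6201k
q3 · q2 · q1 = 0.0958 + 0.7576i + 0.1224j + 0.6339k
0.0958 + 0.7576i + 0.1224j + 0.6339k


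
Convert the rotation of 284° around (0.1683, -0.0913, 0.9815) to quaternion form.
-0.788 + 0.1036i - 0.0562j + 0.6043k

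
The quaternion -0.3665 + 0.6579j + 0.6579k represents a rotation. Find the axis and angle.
axis = (0, √2/2, √2/2), θ = 223°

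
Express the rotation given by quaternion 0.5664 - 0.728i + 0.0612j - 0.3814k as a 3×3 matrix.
[[0.7016, 0.3429, 0.6246], [-0.5212, -0.3509, 0.778], [0.486, -0.8714, -0.0675]]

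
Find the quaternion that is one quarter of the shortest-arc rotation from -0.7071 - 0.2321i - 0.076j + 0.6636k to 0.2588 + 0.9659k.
-0.5036 - 0.1911i - 0.0626j + 0.8402k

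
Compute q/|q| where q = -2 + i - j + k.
-0.7559 + 0.378i - 0.378j + 0.378k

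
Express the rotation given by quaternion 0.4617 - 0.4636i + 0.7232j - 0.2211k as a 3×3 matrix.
[[-0.1438, -0.4664, 0.8728], [-0.8747, 0.4724, 0.1083], [-0.4628, -0.7479, -0.4759]]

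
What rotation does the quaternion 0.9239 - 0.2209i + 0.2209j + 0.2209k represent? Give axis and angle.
axis = (-√3/3, √3/3, √3/3), θ = π/4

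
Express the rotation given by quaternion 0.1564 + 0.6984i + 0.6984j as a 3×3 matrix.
[[0.0245, 0.9755, 0.2185], [0.9755, 0.0245, -0.2185], [-0.2185, 0.2185, -0.9511]]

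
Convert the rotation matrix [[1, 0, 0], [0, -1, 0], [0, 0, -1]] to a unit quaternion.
i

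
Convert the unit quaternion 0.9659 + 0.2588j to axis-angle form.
axis = (0, 1, 0), θ = π/6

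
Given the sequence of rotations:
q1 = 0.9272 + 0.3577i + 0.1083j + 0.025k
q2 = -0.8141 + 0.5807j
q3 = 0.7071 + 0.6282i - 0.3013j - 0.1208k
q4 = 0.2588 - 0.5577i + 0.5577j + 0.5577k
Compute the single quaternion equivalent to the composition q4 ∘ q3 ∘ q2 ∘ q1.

q2 · q1 = -0.8177 - 0.2767i + 0.4503j - 0.2281k
q3 · q2 · q1 = -0.2963 - 0.5862i + 0.7415j + 0.137k
q4 · q3 · q2 · q1 = -0.8935 - 0.3236i - 0.2239j - 0.2164k
-0.8935 - 0.3236i - 0.2239j - 0.2164k


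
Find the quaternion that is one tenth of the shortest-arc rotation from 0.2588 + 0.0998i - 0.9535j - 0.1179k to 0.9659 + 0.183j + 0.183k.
0.3999 + 0.0978i - 0.9071j - 0.0879k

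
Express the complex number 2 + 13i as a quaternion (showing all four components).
2 + 13i + 0j + 0k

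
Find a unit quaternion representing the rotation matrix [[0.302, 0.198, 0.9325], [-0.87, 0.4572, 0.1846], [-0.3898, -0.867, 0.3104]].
0.7193 - 0.3655i + 0.4596j - 0.3712k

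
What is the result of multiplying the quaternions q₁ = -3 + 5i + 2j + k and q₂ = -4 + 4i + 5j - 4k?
-14 - 45i + j + 25k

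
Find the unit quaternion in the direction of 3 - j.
0.9487 - 0.3162j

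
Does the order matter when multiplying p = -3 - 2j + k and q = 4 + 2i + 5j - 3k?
Yes: pq = 1 - 5i - 21j + 17k ≠ 1 - 7i - 25j + 9k = qp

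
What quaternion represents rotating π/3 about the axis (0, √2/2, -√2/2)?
0.866 + 0.3536j - 0.3536k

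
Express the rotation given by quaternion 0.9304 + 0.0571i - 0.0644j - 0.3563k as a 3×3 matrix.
[[0.7378, 0.6556, -0.1605], [-0.6704, 0.7396, -0.0604], [0.0791, 0.1521, 0.9852]]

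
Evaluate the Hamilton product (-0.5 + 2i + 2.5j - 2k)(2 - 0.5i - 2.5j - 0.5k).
5.25 - 2i + 8.25j - 7.5k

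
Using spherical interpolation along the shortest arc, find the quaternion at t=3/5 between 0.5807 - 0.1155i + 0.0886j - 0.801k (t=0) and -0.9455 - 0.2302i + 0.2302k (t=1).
0.8609 + 0.0973i + 0.0387j - 0.4979k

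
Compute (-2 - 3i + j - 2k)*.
-2 + 3i - j + 2k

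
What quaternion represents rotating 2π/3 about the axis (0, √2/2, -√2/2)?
0.5 + 0.6124j - 0.6124k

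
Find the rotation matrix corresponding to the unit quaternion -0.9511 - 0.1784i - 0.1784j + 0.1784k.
[[0.8727, 0.403, 0.2757], [-0.2757, 0.8727, -0.403], [-0.403, 0.2757, 0.8727]]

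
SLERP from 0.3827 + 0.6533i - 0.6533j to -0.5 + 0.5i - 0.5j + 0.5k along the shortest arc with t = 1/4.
0.1631 + 0.6893i - 0.6893j + 0.1518k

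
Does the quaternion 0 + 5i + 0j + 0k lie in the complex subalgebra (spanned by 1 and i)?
Yes. The quaternion 5i has j- and k-coefficients y = z = 0, so it lies in the complex subalgebra spanned by 1 and i.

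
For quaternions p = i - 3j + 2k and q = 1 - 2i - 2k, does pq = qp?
No: pq = 6 + 7i - 5j - 4k ≠ 6 - 5i - j + 8k = qp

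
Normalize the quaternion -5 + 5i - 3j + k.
-0.6455 + 0.6455i - 0.3873j + 0.1291k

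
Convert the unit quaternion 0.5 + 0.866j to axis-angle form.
axis = (0, 1, 0), θ = 2π/3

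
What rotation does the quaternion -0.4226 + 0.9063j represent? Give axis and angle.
axis = (0, 1, 0), θ = 230°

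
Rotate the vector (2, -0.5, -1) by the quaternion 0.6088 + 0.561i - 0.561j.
(1.739, -0.761, 1.283)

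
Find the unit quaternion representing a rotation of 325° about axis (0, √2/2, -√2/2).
-0.9537 + 0.2126j - 0.2126k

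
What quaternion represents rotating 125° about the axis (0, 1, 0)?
0.4617 + 0.887j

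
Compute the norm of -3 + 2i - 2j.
√17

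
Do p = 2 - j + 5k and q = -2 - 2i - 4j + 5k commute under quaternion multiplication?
No: pq = -33 + 11i - 16j - 2k ≠ -33 - 19i + 4j + 2k = qp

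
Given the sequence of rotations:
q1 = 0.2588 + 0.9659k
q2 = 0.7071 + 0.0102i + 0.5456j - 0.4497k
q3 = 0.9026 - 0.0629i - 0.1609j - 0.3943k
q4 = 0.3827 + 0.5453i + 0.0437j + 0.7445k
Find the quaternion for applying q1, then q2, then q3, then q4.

q2 · q1 = 0.6174 + 0.5296i + 0.1313j + 0.5666k
q3 · q2 · q1 = 0.8351 + 0.3998i - 0.154j + 0.3449k
q4 · q3 · q2 · q1 = -0.1485 + 0.7381i + 0.0871j + 0.6523k
-0.1485 + 0.7381i + 0.0871j + 0.6523k


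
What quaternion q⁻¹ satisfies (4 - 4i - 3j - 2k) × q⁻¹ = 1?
0.0889 + 0.0889i + 0.0667j + 0.0444k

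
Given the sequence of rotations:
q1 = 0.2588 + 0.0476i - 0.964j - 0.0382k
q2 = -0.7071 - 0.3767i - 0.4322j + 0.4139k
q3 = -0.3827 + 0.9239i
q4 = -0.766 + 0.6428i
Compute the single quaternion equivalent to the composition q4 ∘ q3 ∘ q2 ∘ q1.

q2 · q1 = -0.5659 + 0.2844i + 0.5751j + 0.5178k
q3 · q2 · q1 = -0.0462 - 0.6317i - 0.6985j + 0.3332k
q4 · q3 · q2 · q1 = 0.4414 + 0.4542i + 0.3209j - 0.7042k
0.4414 + 0.4542i + 0.3209j - 0.7042k


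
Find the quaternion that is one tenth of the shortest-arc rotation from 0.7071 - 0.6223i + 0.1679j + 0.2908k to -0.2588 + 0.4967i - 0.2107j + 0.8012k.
0.7081 - 0.6589i + 0.1879j + 0.1707k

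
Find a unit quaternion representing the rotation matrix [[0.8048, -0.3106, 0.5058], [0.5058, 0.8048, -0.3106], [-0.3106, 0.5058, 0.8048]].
0.9239 + 0.2209i + 0.2209j + 0.2209k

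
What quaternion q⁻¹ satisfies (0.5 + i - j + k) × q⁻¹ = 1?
0.1538 - 0.3077i + 0.3077j - 0.3077k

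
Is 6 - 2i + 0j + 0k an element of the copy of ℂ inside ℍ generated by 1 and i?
Yes. The quaternion 6 - 2i has j- and k-coefficients y = z = 0, so it lies in the complex subalgebra spanned by 1 and i.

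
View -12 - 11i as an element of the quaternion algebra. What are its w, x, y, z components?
-12 - 11i + 0j + 0k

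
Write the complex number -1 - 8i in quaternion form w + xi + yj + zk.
-1 - 8i + 0j + 0k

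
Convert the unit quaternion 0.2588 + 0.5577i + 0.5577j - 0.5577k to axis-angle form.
axis = (√3/3, √3/3, -√3/3), θ = 5π/6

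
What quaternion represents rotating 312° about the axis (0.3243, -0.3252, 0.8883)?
-0.9135 + 0.1319i - 0.1323j + 0.3613k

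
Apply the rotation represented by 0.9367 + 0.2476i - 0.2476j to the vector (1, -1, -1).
(1.464, -0.536, -0.755)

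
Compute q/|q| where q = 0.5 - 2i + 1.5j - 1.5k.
0.169 - 0.6761i + 0.5071j - 0.5071k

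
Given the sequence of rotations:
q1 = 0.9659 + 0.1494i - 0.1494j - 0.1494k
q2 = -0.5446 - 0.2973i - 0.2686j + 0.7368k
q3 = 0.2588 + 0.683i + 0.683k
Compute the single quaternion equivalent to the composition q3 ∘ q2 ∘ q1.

q2 · q1 = -0.4117 - 0.2183i - 0.1124j + 0.8776k
q3 · q2 · q1 = -0.5568 - 0.2609i - 0.7776j - 0.1308k
-0.5568 - 0.2609i - 0.7776j - 0.1308k


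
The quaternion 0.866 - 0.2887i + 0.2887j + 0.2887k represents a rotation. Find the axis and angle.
axis = (-√3/3, √3/3, √3/3), θ = π/3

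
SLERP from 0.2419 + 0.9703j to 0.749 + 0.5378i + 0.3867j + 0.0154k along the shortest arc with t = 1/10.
0.3131 + 0.0634i + 0.9476j + 0.0018k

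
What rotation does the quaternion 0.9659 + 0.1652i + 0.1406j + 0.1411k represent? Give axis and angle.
axis = (0.6384, 0.5433, 0.5452), θ = π/6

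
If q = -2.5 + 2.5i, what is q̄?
-2.5 - 2.5i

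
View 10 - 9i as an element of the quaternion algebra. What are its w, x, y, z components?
10 - 9i + 0j + 0k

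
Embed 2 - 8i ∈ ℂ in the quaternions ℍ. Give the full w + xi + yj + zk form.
2 - 8i + 0j + 0k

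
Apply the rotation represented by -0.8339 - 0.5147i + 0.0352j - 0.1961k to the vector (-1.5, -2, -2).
(-0.941, 0.522, -3.015)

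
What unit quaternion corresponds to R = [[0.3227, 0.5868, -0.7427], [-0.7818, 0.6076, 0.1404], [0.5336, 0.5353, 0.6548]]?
0.8039 + 0.1228i - 0.3969j - 0.4256k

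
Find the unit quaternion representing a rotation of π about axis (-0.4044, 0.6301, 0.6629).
-0.4044i + 0.6301j + 0.6629k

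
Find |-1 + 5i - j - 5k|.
√52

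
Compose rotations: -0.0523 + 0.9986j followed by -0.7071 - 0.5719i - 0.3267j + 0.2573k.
0.3632 - 0.227i - 0.689j - 0.5846k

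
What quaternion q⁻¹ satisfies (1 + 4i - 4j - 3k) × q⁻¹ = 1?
0.0238 - 0.0952i + 0.0952j + 0.0714k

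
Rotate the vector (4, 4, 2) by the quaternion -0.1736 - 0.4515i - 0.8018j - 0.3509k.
(1.471, 5.579, 1.645)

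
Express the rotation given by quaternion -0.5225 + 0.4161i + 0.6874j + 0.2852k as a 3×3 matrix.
[[-0.1077, 0.8701, -0.481], [0.274, 0.491, 0.8269], [0.9557, -0.0427, -0.2913]]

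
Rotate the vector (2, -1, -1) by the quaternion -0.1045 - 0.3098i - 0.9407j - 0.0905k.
(-2.389, 0.306, 0.446)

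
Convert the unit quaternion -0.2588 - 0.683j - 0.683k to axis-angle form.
axis = (0, -√2/2, -√2/2), θ = 7π/6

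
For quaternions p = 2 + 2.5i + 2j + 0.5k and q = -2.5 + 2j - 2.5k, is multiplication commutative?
No: pq = -7.75 - 12.25i + 5.25j - 1.25k ≠ -7.75 - 0.25i - 7.25j - 11.25k = qp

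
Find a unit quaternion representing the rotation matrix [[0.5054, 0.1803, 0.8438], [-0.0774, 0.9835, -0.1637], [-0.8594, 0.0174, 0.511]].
0.866 + 0.0523i + 0.4917j - 0.0744k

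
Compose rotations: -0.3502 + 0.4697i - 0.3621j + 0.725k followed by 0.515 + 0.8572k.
-0.8018 + 0.5523i + 0.2161j + 0.0732k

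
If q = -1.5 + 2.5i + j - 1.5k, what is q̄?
-1.5 - 2.5i - j + 1.5k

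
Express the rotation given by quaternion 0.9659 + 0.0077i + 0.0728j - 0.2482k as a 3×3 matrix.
[[0.8662, 0.4806, 0.1368], [-0.4784, 0.8767, -0.051], [-0.1445, -0.0213, 0.9893]]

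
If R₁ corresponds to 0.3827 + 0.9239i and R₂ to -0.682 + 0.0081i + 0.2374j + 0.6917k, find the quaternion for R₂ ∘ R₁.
-0.2685 - 0.627i + 0.7299j + 0.0454k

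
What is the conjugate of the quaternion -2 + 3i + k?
-2 - 3i - k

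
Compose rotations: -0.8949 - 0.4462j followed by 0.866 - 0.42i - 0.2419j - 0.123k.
-0.8829 + 0.321i - 0.1699j + 0.2975k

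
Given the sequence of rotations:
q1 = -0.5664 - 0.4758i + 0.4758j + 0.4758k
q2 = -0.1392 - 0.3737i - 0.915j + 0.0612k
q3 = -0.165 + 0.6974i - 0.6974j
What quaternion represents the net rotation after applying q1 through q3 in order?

q2 · q1 = 0.3073 - 0.1866i + 0.6007j - 0.7141k
q3 · q2 · q1 = 0.4984 + 0.7431i + 0.1846j + 0.4066k
0.4984 + 0.7431i + 0.1846j + 0.4066k


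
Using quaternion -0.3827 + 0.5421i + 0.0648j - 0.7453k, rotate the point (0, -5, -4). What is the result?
(5.932, 2.22, 0.942)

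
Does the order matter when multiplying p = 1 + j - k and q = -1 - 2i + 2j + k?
Yes: pq = -2 + i + 3j + 4k ≠ -2 - 5i - j = qp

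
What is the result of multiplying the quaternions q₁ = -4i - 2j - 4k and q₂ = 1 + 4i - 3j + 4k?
26 - 24i - 2j + 16k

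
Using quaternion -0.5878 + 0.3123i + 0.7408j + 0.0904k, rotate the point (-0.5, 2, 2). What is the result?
(-0.434, 2.401, -1.515)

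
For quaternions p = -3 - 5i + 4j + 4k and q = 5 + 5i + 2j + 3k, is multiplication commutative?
No: pq = -10 - 36i + 49j - 19k ≠ -10 - 44i - 21j + 41k = qp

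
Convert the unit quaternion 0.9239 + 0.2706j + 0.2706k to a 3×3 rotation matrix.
[[0.7071, -0.5, 0.5], [0.5, 0.8536, 0.1464], [-0.5, 0.1464, 0.8536]]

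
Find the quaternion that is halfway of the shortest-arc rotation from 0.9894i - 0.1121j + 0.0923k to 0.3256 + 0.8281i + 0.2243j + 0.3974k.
0.1702 + 0.9498i + 0.0586j + 0.2559k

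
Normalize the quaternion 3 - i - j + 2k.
0.7746 - 0.2582i - 0.2582j + 0.5164k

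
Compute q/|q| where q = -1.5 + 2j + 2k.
-0.4685 + 0.6247j + 0.6247k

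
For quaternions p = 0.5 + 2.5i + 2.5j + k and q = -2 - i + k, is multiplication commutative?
No: pq = 0.5 - 3i - 8.5j + k ≠ 0.5 - 8i - 1.5j - 4k = qp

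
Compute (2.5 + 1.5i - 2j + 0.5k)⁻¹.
0.1961 - 0.1176i + 0.1569j - 0.0392k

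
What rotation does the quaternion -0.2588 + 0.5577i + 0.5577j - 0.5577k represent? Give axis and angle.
axis = (√3/3, √3/3, -√3/3), θ = 7π/6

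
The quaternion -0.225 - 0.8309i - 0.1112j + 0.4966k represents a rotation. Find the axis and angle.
axis = (-0.8528, -0.1141, 0.5097), θ = 206°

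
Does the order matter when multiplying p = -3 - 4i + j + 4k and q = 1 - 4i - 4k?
Yes: pq = -3 + 4i - 31j + 20k ≠ -3 + 12i + 33j + 12k = qp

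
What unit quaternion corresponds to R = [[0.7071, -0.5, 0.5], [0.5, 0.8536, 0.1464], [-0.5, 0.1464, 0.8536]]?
0.9239 + 0.2706j + 0.2706k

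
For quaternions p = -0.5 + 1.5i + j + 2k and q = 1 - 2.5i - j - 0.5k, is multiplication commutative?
No: pq = 5.25 + 4.25i - 2.75j + 3.25k ≠ 5.25 + 1.25i + 5.75j + 1.25k = qp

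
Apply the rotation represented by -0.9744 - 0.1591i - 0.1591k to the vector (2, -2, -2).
(2.418, -0.557, -2.418)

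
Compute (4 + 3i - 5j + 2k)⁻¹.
0.0741 - 0.0556i + 0.0926j - 0.037k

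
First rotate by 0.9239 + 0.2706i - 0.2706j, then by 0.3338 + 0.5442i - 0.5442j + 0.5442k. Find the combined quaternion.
0.0139 + 0.7404i - 0.4459j + 0.5028k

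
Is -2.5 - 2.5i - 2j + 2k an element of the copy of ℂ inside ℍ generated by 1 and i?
No. The quaternion -2.5 - 2.5i - 2j + 2k has j-coefficient y = -2 and k-coefficient z = 2, not both zero, so it does not lie in the complex subalgebra spanned by 1 and i.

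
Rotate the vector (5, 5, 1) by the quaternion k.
(-5, -5, 1)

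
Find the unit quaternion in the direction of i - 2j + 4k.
0.2182i - 0.4364j + 0.8729k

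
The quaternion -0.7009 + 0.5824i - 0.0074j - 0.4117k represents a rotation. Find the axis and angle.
axis = (0.8165, -0.0104, -0.5772), θ = 269°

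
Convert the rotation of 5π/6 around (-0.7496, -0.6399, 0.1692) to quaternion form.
0.2588 - 0.7241i - 0.6181j + 0.1634k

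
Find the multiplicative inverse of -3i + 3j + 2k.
0.1364i - 0.1364j - 0.0909k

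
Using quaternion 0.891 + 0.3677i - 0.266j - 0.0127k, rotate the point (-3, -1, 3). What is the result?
(-3.852, -2.02, -0.292)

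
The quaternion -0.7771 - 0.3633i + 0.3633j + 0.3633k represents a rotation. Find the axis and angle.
axis = (-√3/3, √3/3, √3/3), θ = 282°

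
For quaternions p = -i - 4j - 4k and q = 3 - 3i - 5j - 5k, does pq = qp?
No: pq = -43 - 3i - 5j - 19k ≠ -43 - 3i - 19j - 5k = qp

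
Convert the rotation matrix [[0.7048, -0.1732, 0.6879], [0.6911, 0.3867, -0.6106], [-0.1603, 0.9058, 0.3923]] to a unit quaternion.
0.788 + 0.4811i + 0.2691j + 0.2742k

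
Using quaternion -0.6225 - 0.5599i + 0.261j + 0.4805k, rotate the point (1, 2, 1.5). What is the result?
(-0.281, -1.737, 2.038)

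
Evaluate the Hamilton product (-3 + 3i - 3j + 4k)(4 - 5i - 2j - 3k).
9 + 44i - 17j + 4k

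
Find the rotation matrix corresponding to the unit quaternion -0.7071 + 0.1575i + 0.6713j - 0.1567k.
[[0.0496, -0.0101, -0.9987], [0.4331, 0.9013, 0.0124], [0.9, -0.4331, 0.0491]]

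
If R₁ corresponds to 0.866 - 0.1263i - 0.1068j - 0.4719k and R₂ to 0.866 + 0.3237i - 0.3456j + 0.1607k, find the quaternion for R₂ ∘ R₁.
0.8298 + 0.3512i - 0.2593j - 0.3477k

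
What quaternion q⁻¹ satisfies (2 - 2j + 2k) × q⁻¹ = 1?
0.1667 + 0.1667j - 0.1667k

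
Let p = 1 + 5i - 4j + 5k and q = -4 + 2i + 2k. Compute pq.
-24 - 26i + 16j - 10k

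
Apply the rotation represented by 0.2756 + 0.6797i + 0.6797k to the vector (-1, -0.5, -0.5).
(-0.351, 0.237, -1.149)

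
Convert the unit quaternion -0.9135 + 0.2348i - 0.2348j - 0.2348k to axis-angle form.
axis = (√3/3, -√3/3, -√3/3), θ = 312°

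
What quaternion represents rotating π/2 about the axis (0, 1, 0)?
0.7071 + 0.7071j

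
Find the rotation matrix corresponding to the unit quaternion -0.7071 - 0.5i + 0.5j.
[[0.5, -0.5, -0.7071], [-0.5, 0.5, -0.7071], [0.7071, 0.7071, 0]]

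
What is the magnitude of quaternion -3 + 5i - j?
√35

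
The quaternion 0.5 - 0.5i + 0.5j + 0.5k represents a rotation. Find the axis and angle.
axis = (-√3/3, √3/3, √3/3), θ = 2π/3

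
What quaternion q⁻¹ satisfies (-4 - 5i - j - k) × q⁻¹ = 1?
-0.093 + 0.1163i + 0.0233j + 0.0233k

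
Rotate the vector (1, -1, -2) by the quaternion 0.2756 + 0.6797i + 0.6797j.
(-1.597, 1.597, 0.947)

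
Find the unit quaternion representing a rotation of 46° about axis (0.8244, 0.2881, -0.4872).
0.9205 + 0.3221i + 0.1126j - 0.1904k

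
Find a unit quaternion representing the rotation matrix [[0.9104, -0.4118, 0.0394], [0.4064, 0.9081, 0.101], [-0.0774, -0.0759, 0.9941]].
0.9763 - 0.0453i + 0.0299j + 0.2095k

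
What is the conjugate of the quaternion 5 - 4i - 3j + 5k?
5 + 4i + 3j - 5k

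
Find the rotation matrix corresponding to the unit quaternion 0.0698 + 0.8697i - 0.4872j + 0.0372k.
[[0.5225, -0.8526, -0.0033], [-0.8422, -0.5155, -0.1577], [0.1327, 0.0852, -0.9875]]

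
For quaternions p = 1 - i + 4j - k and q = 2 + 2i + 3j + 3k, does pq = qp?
No: pq = -5 + 15i + 12j - 10k ≠ -5 - 15i + 10j + 12k = qp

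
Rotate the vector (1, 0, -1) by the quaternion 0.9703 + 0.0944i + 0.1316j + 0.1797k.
(0.611, 0.509, -1.169)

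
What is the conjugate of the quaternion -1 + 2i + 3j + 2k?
-1 - 2i - 3j - 2k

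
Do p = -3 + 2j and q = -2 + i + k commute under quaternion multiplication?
No: pq = 6 - i - 4j - 5k ≠ 6 - 5i - 4j - k = qp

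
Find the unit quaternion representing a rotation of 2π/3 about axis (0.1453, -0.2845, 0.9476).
0.5 + 0.1258i - 0.2464j + 0.8206k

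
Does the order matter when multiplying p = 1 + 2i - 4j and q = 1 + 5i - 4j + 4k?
Yes: pq = -25 - 9i - 16j + 16k ≠ -25 + 23i - 8k = qp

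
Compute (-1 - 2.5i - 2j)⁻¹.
-0.0889 + 0.2222i + 0.1778j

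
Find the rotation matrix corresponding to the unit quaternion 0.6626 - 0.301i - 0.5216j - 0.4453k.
[[0.0593, 0.9041, -0.4232], [-0.2761, 0.4222, 0.8634], [0.9593, 0.0657, 0.2747]]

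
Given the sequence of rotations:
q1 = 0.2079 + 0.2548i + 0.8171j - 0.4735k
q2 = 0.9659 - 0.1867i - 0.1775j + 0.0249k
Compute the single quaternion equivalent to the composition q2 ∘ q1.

q2 · q1 = 0.4052 + 0.271i + 0.6703j - 0.5595k
0.4052 + 0.271i + 0.6703j - 0.5595k


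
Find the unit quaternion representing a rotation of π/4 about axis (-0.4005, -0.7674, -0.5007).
0.9239 - 0.1533i - 0.2937j - 0.1916k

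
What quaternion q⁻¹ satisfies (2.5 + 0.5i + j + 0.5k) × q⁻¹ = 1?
0.3226 - 0.0645i - 0.129j - 0.0645k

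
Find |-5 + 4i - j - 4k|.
√58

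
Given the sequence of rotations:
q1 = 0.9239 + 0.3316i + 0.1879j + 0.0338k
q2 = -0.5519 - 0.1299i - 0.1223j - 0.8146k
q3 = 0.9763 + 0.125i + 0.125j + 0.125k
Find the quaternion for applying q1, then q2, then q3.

q2 · q1 = -0.4163 - 0.1541i - 0.4824j - 0.7551k
q3 · q2 · q1 = -0.2325 - 0.2366i - 0.4479j - 0.8303k
-0.2325 - 0.2366i - 0.4479j - 0.8303k


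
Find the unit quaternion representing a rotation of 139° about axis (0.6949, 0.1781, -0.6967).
0.3502 + 0.6509i + 0.1668j - 0.6526k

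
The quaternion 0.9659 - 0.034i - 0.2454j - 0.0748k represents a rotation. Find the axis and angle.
axis = (-0.1314, -0.9483, -0.289), θ = π/6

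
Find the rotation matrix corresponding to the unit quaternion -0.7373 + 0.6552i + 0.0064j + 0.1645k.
[[0.9458, 0.251, 0.2061], [-0.2342, 0.0873, 0.9683], [0.225, -0.9641, 0.1413]]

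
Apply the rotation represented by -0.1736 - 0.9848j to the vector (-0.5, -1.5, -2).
(-0.214, -1.5, 2.05)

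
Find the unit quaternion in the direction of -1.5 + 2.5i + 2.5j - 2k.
-0.3464 + 0.5774i + 0.5774j - 0.4619k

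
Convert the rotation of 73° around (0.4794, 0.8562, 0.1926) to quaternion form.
0.8039 + 0.2852i + 0.5093j + 0.1146k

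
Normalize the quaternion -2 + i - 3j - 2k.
-0.4714 + 0.2357i - 0.7071j - 0.4714k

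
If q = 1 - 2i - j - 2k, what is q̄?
1 + 2i + j + 2k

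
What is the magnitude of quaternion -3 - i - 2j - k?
√15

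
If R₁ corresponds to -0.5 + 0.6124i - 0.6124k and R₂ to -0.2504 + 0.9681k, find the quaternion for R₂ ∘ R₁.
0.7181 - 0.1533i + 0.5929j - 0.3307k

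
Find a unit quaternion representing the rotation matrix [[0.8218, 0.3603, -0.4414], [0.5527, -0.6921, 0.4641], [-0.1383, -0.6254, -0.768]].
-0.3007 + 0.9058i + 0.252j - 0.16k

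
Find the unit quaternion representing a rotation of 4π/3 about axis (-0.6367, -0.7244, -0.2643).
-0.5 - 0.5514i - 0.6273j - 0.2289k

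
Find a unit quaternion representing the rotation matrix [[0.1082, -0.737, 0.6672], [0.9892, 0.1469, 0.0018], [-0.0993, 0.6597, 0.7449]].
0.7071 + 0.2326i + 0.271j + 0.6103k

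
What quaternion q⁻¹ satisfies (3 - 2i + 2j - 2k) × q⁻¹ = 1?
0.1429 + 0.0952i - 0.0952j + 0.0952k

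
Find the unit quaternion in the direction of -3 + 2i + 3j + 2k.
-0.5883 + 0.3922i + 0.5883j + 0.3922k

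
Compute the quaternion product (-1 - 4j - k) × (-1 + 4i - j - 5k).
-8 + 15i + j + 22k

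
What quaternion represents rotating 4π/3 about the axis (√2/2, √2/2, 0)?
-0.5 + 0.6124i + 0.6124j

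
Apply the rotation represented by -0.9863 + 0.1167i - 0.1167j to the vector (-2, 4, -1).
(-2.285, 3.715, -1.406)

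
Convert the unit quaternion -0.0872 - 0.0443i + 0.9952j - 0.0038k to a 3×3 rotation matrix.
[[-0.9809, -0.0888, -0.1732], [-0.0875, 0.996, -0.0153], [0.1739, 0.0002, -0.9848]]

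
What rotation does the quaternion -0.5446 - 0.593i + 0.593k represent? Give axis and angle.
axis = (-√2/2, 0, √2/2), θ = 246°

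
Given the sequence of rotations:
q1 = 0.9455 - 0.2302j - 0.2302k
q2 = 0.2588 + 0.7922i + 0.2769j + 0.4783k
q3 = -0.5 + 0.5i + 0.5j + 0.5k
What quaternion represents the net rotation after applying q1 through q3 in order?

q2 · q1 = 0.4185 + 0.7954i + 0.3846j + 0.2103k
q3 · q2 · q1 = -0.9044 - 0.2756i + 0.3095j - 0.1013k
-0.9044 - 0.2756i + 0.3095j - 0.1013k


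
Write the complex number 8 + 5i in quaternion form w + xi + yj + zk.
8 + 5i + 0j + 0k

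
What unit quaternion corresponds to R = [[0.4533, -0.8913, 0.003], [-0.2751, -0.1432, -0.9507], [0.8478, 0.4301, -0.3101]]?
0.5 + 0.6904i - 0.4224j + 0.3081k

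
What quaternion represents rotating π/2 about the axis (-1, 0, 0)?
0.7071 - 0.7071i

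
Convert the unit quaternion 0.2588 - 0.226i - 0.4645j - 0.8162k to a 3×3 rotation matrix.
[[-0.7639, 0.6324, 0.1285], [-0.2125, -0.4345, 0.8752], [0.6093, 0.6413, 0.4663]]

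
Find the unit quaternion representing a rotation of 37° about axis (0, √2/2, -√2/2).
0.9483 + 0.2244j - 0.2244k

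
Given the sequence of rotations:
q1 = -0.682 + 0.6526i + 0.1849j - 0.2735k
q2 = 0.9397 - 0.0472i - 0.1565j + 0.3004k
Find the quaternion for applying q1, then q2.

q2 · q1 = -0.499 + 0.6327i + 0.4636j - 0.3685k
-0.499 + 0.6327i + 0.4636j - 0.3685k


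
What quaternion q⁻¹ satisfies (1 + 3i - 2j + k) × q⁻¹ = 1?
0.0667 - 0.2i + 0.1333j - 0.0667k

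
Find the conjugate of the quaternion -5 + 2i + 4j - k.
-5 - 2i - 4j + k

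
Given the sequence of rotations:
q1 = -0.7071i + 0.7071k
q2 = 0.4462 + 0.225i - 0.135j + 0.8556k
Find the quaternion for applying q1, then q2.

q2 · q1 = -0.4459 - 0.411i - 0.7641j + 0.22k
-0.4459 - 0.411i - 0.7641j + 0.22k


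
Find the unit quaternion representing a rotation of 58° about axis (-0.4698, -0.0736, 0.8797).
0.8746 - 0.2278i - 0.0357j + 0.4265k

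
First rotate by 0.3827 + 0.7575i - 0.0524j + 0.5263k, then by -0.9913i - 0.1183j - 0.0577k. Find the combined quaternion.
0.7751 - 0.4447i + 0.4327j + 0.1195k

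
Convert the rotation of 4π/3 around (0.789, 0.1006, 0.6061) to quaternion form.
-0.5 + 0.6833i + 0.0871j + 0.5249k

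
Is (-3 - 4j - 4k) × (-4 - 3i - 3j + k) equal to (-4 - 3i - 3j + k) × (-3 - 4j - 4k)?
No: pq = 4 - 7i + 37j + k ≠ 4 + 25i + 13j + 25k = qp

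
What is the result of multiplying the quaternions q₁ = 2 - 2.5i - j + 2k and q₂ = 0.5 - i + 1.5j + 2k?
-4 - 8.25i + 5.5j + 0.25k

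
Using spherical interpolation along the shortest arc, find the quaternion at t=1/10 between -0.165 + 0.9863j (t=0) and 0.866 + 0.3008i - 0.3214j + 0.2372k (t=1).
-0.2611 - 0.0369i + 0.9642j - 0.0291k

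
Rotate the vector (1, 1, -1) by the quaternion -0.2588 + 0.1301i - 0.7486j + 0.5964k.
(-1.261, 0.577, -1.038)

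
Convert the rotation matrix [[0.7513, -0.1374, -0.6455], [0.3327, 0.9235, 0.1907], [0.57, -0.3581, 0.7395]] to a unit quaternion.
0.9239 - 0.1485i - 0.3289j + 0.1272k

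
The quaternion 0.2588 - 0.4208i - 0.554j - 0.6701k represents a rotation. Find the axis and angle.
axis = (-0.4356, -0.5735, -0.6937), θ = 5π/6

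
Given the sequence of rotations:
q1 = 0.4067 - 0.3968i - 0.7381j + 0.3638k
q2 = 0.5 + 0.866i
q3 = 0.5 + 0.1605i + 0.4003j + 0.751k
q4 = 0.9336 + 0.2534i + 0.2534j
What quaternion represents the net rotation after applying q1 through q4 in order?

q2 · q1 = 0.547 + 0.1538i - 0.6841j - 0.4573k
q3 · q2 · q1 = 0.8661 + 0.4954i + 0.0658j + 0.0108k
q4 · q3 · q2 · q1 = 0.6664 + 0.6847i + 0.2782j - 0.0988k
0.6664 + 0.6847i + 0.2782j - 0.0988k


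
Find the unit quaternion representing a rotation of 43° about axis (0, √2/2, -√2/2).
0.9304 + 0.2592j - 0.2592k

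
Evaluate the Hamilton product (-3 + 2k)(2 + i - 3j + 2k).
-10 + 3i + 11j - 2k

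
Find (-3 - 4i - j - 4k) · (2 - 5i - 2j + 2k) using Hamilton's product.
-20 - 3i + 32j - 11k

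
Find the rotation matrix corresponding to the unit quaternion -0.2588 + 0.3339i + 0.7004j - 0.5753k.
[[-0.6431, 0.17, -0.7467], [0.7655, 0.1151, -0.6331], [-0.0217, -0.9787, -0.2041]]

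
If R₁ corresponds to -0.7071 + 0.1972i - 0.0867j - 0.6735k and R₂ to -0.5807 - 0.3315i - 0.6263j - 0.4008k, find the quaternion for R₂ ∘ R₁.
0.1517 + 0.507i + 0.1909j + 0.8268k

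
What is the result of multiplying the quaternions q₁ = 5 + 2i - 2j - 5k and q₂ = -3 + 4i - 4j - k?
-36 - 4i - 32j + 10k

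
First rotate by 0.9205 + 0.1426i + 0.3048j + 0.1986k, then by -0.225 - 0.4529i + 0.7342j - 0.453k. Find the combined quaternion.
-0.2763 - 0.1651i + 0.6326j - 0.7044k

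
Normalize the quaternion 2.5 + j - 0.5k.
0.9129 + 0.3651j - 0.1826k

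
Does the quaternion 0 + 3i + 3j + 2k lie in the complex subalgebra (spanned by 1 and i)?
No. The quaternion 3i + 3j + 2k has j-coefficient y = 3 and k-coefficient z = 2, not both zero, so it does not lie in the complex subalgebra spanned by 1 and i.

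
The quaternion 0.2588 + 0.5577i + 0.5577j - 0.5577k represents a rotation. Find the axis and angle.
axis = (√3/3, √3/3, -√3/3), θ = 5π/6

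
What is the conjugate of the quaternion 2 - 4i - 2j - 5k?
2 + 4i + 2j + 5k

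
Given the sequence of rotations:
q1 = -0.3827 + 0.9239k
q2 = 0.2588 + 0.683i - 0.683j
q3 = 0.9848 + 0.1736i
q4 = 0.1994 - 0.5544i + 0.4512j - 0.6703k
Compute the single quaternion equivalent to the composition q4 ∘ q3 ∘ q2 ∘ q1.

q2 · q1 = -0.099 - 0.8924i - 0.3696j + 0.2391k
q3 · q2 · q1 = 0.0574 - 0.896i - 0.4055j + 0.1713k
q4 · q3 · q2 · q1 = -0.1875 - 0.405i + 0.6406j + 0.6248k
-0.1875 - 0.405i + 0.6406j + 0.6248k


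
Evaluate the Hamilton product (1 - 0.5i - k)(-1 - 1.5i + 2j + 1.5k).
-0.25 + i + 4.25j + 1.5k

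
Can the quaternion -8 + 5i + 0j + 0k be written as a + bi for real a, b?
Yes. The quaternion -8 + 5i has j- and k-coefficients y = z = 0, so it lies in the complex subalgebra spanned by 1 and i.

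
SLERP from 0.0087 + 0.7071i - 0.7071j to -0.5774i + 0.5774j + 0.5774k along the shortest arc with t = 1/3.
0.006 + 0.6923i - 0.6923j - 0.2037k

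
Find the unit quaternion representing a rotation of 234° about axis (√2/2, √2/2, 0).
-0.454 + 0.63i + 0.63j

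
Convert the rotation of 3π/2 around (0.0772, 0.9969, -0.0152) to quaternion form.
-0.7071 + 0.0546i + 0.7049j - 0.0107k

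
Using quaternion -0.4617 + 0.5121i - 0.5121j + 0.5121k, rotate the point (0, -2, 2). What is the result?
(2.098, -0.005, 1.897)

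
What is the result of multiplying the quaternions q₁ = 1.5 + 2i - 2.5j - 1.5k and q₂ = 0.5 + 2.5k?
4.5 - 5.25i - 6.25j + 3k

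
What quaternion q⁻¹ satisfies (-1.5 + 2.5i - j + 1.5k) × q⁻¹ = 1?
-0.1277 - 0.2128i + 0.0851j - 0.1277k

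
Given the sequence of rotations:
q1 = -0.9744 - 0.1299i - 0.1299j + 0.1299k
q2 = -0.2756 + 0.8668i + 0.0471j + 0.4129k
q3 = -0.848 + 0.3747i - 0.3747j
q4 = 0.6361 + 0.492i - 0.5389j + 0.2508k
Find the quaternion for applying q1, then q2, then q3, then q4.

q2 · q1 = 0.3336 - 0.7491i - 0.1763j - 0.5446k
q3 · q2 · q1 = -0.0683 + 0.9643i + 0.2286j + 0.1151k
q4 · q3 · q2 · q1 = -0.4236 + 0.4604i + 0.3674j + 0.6882k
-0.4236 + 0.4604i + 0.3674j + 0.6882k


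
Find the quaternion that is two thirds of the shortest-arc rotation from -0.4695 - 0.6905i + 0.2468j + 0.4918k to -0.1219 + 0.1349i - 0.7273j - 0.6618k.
-0.093 - 0.3676i + 0.6303j + 0.6775k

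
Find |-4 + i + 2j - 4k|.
√37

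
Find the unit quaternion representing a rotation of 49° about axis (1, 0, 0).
0.91 + 0.4147i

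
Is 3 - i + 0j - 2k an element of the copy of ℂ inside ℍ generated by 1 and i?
No. The quaternion 3 - i - 2k has j-coefficient y = 0 and k-coefficient z = -2, not both zero, so it does not lie in the complex subalgebra spanned by 1 and i.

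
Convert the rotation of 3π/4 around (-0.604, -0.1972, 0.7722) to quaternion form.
0.3827 - 0.558i - 0.1822j + 0.7134k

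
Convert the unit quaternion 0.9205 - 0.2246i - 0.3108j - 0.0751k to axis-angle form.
axis = (-0.5748, -0.7954, -0.1922), θ = 46°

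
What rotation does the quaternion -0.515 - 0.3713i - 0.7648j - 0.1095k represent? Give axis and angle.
axis = (-0.4332, -0.8922, -0.1277), θ = 242°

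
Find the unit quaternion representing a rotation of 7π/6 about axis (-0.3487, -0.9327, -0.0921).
-0.2588 - 0.3368i - 0.9009j - 0.089k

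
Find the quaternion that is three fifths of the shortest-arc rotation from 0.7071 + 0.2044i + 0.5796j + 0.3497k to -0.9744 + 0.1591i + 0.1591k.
0.9634 - 0.0124i + 0.2625j + 0.0534k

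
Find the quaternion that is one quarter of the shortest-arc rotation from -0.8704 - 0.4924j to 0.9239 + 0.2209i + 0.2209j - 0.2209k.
-0.8988 - 0.0568i - 0.4309j + 0.0568k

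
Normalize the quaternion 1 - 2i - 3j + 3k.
0.2085 - 0.417i - 0.6255j + 0.6255k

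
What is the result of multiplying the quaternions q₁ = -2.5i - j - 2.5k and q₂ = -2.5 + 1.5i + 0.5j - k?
1.75 + 8.5i - 3.75j + 6.5k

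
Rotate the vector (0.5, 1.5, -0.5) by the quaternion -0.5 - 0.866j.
(-0.683, 1.5, -0.183)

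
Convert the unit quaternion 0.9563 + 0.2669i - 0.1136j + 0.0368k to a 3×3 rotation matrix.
[[0.9715, -0.131, -0.1976], [0.0097, 0.8548, -0.5188], [0.2369, 0.5021, 0.8317]]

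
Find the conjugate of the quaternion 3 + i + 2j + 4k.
3 - i - 2j - 4k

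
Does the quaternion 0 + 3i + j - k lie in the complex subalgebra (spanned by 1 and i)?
No. The quaternion 3i + j - k has j-coefficient y = 1 and k-coefficient z = -1, not both zero, so it does not lie in the complex subalgebra spanned by 1 and i.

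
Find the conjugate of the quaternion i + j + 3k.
-i - j - 3k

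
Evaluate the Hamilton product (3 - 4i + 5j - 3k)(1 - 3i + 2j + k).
-16 - 2i + 24j + 7k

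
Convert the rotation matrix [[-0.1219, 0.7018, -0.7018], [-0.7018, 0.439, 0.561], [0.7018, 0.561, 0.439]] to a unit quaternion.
0.6626 - 0.5296j - 0.5296k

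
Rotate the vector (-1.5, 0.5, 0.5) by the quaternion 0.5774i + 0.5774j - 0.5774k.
(0.5, -1.5, 0.5)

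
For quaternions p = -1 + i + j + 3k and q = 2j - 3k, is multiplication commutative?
No: pq = 7 - 9i + j + 5k ≠ 7 + 9i - 5j + k = qp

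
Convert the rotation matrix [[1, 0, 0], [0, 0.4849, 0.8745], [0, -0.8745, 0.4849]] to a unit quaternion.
0.8617 - 0.5075i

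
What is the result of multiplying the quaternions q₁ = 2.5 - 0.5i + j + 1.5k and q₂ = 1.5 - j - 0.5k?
5.5 + 0.25i - 1.25j + 1.5k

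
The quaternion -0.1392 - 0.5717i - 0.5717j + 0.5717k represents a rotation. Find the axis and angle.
axis = (-√3/3, -√3/3, √3/3), θ = 196°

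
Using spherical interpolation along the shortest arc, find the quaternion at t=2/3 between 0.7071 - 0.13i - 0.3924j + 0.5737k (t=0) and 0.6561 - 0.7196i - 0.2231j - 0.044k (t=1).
0.7401 - 0.568i - 0.309j + 0.1848k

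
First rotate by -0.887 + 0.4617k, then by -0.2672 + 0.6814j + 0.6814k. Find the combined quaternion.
-0.0776 + 0.3146i - 0.6044j - 0.7278k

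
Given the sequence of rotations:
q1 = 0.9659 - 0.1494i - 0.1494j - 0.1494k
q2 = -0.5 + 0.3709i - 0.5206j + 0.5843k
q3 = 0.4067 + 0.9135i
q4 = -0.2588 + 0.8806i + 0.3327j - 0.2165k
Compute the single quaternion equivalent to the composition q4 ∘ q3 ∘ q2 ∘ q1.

q2 · q1 = -0.418 + 0.598i - 0.46j + 0.5059k
q3 · q2 · q1 = -0.7163 - 0.1386i - 0.6492j - 0.2145k
q4 · q3 · q2 · q1 = 0.477 - 0.8068i + 0.1486j - 0.315k
0.477 - 0.8068i + 0.1486j - 0.315k


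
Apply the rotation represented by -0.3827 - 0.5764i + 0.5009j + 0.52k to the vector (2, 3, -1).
(0.359, -2.646, 2.62)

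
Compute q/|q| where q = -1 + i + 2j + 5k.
-0.1796 + 0.1796i + 0.3592j + 0.898k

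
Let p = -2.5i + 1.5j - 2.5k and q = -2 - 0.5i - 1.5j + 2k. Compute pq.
6 + 4.25i + 3.25j + 9.5k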